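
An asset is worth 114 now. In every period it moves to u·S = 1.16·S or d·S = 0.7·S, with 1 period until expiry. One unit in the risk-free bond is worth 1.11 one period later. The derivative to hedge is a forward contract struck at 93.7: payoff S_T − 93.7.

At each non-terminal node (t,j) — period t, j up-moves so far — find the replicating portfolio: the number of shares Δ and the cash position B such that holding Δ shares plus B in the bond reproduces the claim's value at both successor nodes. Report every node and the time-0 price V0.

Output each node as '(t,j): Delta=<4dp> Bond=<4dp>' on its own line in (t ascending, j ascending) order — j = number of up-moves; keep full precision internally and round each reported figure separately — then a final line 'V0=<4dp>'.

No-arbitrage ⇒ martingale measure with p* = (R−d)/(u−d) = 0.8913.
Terminal values V(1,·): V(1,0)=-13.9000, V(1,1)=38.5400
(0,0): S=114.0000. Δ = (V_up−V_dn)/(S_up−S_dn) = (38.5400−-13.9000)/(132.2400−79.8000) = 1.0000. V = [p*·38.5400 + (1−p*)·-13.9000]/1.11 = 29.5856. B = V − Δ·S = -84.4144.
Each (Δ,B) replicates both successor values, so the strategy is self-financing and V0 is arbitrage-free.

(0,0): Delta=1.0000 Bond=-84.4144
V0=29.5856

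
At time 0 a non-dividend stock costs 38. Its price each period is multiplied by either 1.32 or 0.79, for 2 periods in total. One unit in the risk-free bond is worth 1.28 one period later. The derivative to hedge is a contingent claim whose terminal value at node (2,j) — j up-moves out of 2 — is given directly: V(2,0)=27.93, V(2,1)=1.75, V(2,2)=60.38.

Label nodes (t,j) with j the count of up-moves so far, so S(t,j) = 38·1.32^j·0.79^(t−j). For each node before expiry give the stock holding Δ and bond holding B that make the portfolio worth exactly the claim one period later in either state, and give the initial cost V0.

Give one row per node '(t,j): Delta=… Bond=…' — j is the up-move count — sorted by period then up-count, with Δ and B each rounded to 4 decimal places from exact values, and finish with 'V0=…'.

The replicating-portfolio and risk-neutral prices coincide; use p* = (1.28−0.79)/(1.32−0.79) = 0.9245 for the latter.
Terminal payoffs: V(2,0)=27.9300, V(2,1)=1.7500, V(2,2)=60.3800
  t=1,j=0: stock 30.0200 → up 39.6264 (V=1.7500), down 23.7158 (V=27.9300). Price 2.9108; hedge Δ=-1.6454, bond B=52.3070.
  t=1,j=1: stock 50.1600 → up 66.2112 (V=60.3800), down 39.6264 (V=1.7500). Price 43.7149; hedge Δ=2.2054, bond B=-66.9077.
  t=0,j=0: stock 38.0000 → up 50.1600 (V=43.7149), down 30.0200 (V=2.9108). Price 31.7464; hedge Δ=2.0260, bond B=-45.2425.
Self-financing check: at every node Δ·S+B equals the discounted successor values.

(0,0): Delta=2.0260 Bond=-45.2425
(1,0): Delta=-1.6454 Bond=52.3070
(1,1): Delta=2.2054 Bond=-66.9077
V0=31.7464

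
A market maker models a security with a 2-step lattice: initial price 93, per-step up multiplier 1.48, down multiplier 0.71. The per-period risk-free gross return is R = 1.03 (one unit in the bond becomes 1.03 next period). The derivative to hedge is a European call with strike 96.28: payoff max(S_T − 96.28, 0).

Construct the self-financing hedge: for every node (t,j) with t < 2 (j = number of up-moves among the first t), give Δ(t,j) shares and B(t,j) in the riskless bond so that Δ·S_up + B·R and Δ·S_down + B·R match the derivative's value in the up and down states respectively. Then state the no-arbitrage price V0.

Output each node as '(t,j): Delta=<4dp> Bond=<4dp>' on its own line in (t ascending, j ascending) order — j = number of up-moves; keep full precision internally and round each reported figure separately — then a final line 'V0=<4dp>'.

The replicating-portfolio and risk-neutral prices coincide; use p* = (1.03−0.71)/(1.48−0.71) = 0.4156 for the latter.
At expiry t=2: V(2,0)=0.0000, V(2,1)=1.4444, V(2,2)=107.4272
Node (1,0) S=66.0300: V=(p*·1.4444+(1−p*)·0.0000)/1.03=0.5828; Δ=(1.4444−0.0000)/(97.7244−46.8813)=0.0284; B=V−Δ·S=-1.2931
Node (1,1) S=137.6400: V=(p*·107.4272+(1−p*)·1.4444)/1.03=44.1643; Δ=(107.4272−1.4444)/(203.7072−97.7244)=1.0000; B=V−Δ·S=-93.4757
Node (0,0) S=93.0000: V=(p*·44.1643+(1−p*)·0.5828)/1.03=18.1501; Δ=(44.1643−0.5828)/(137.6400−66.0300)=0.6086; B=V−Δ·S=-38.4493
Root portfolio cost Δ·93+B reproduces V0=18.1501.

(0,0): Delta=0.6086 Bond=-38.4493
(1,0): Delta=0.0284 Bond=-1.2931
(1,1): Delta=1.0000 Bond=-93.4757
V0=18.1501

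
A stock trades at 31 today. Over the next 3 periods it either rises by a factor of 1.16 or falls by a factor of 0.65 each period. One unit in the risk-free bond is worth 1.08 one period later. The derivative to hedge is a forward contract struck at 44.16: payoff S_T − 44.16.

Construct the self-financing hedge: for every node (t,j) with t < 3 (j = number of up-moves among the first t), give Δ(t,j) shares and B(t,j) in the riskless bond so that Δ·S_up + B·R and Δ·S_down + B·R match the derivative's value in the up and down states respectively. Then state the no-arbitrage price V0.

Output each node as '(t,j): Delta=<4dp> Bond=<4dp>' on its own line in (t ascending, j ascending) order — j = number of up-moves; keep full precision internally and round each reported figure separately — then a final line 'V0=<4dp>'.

Risk-neutral probability p* = (R−d)/(u−d) = (1.08−0.65)/(1.16−0.65) = 0.8431.
At expiry t=3: V(3,0)=-35.6466, V(3,1)=-28.9669, V(3,2)=-17.0462, V(3,3)=4.2278
(2,0): S=13.0975. Δ = (V_up−V_dn)/(S_up−S_dn) = (-28.9669−-35.6466)/(15.1931−8.5134) = 1.0000. V = [p*·-28.9669 + (1−p*)·-35.6466]/1.08 = -27.7914. B = V − Δ·S = -40.8889.
(2,1): S=23.3740. Δ = (V_up−V_dn)/(S_up−S_dn) = (-17.0462−-28.9669)/(27.1138−15.1931) = 1.0000. V = [p*·-17.0462 + (1−p*)·-28.9669]/1.08 = -17.5149. B = V − Δ·S = -40.8889.
(2,2): S=41.7136. Δ = (V_up−V_dn)/(S_up−S_dn) = (4.2278−-17.0462)/(48.3878−27.1138) = 1.0000. V = [p*·4.2278 + (1−p*)·-17.0462]/1.08 = 0.8247. B = V − Δ·S = -40.8889.
(1,0): S=20.1500. Δ = (V_up−V_dn)/(S_up−S_dn) = (-17.5149−-27.7914)/(23.3740−13.0975) = 1.0000. V = [p*·-17.5149 + (1−p*)·-27.7914]/1.08 = -17.7101. B = V − Δ·S = -37.8601.
(1,1): S=35.9600. Δ = (V_up−V_dn)/(S_up−S_dn) = (0.8247−-17.5149)/(41.7136−23.3740) = 1.0000. V = [p*·0.8247 + (1−p*)·-17.5149]/1.08 = -1.9001. B = V − Δ·S = -37.8601.
(0,0): S=31.0000. Δ = (V_up−V_dn)/(S_up−S_dn) = (-1.9001−-17.7101)/(35.9600−20.1500) = 1.0000. V = [p*·-1.9001 + (1−p*)·-17.7101]/1.08 = -4.0556. B = V − Δ·S = -35.0556.
Root portfolio cost Δ·31+B reproduces V0=-4.0556.

(0,0): Delta=1.0000 Bond=-35.0556
(1,0): Delta=1.0000 Bond=-37.8601
(1,1): Delta=1.0000 Bond=-37.8601
(2,0): Delta=1.0000 Bond=-40.8889
(2,1): Delta=1.0000 Bond=-40.8889
(2,2): Delta=1.0000 Bond=-40.8889
V0=-4.0556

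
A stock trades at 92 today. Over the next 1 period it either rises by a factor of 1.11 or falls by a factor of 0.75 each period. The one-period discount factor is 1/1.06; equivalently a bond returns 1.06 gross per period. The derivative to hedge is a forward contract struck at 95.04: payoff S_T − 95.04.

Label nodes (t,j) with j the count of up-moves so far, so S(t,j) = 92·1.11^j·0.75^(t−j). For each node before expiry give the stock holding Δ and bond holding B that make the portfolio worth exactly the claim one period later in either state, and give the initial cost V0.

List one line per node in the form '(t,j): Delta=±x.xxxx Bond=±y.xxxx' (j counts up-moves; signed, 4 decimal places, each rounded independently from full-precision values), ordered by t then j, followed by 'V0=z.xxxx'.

Risk-neutral probability p* = (R−d)/(u−d) = (1.06−0.75)/(1.11−0.75) = 0.8611.
Terminal payoffs: V(1,0)=-26.0400, V(1,1)=7.0800
(0,0): S=92.0000. Δ = (V_up−V_dn)/(S_up−S_dn) = (7.0800−-26.0400)/(102.1200−69.0000) = 1.0000. V = [p*·7.0800 + (1−p*)·-26.0400]/1.06 = 2.3396. B = V − Δ·S = -89.6604.
Check: Δ(0,0)·S0 + B(0,0) = 2.3396 = V0.

(0,0): Delta=1.0000 Bond=-89.6604
V0=2.3396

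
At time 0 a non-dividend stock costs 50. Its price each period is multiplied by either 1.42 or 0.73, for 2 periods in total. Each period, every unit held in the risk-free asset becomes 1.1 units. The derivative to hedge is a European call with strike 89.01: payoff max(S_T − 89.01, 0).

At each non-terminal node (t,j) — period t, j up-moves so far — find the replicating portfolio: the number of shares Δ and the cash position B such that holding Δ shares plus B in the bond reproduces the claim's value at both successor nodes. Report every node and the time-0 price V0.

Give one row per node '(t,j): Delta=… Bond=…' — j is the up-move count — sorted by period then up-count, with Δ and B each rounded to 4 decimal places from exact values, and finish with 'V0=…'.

(0,0): Delta=0.1669 Bond=-5.5372
(1,0): Delta=0.0000 Bond=0.0000
(1,1): Delta=0.2411 Bond=-11.3588
V0=2.8065

No-arbitrage ⇒ martingale measure with p* = (R−d)/(u−d) = 0.5362.
Terminal payoffs: V(2,0)=0.0000, V(2,1)=0.0000, V(2,2)=11.8100
Node (1,0) S=36.5000: V=(p*·0.0000+(1−p*)·0.0000)/1.1=0.0000; Δ=(0.0000−0.0000)/(51.8300−26.6450)=0.0000; B=V−Δ·S=0.0000
Node (1,1) S=71.0000: V=(p*·11.8100+(1−p*)·0.0000)/1.1=5.7572; Δ=(11.8100−0.0000)/(100.8200−51.8300)=0.2411; B=V−Δ·S=-11.3588
Node (0,0) S=50.0000: V=(p*·5.7572+(1−p*)·0.0000)/1.1=2.8065; Δ=(5.7572−0.0000)/(71.0000−36.5000)=0.1669; B=V−Δ·S=-5.5372
Each (Δ,B) replicates both successor values, so the strategy is self-financing and V0 is arbitrage-free.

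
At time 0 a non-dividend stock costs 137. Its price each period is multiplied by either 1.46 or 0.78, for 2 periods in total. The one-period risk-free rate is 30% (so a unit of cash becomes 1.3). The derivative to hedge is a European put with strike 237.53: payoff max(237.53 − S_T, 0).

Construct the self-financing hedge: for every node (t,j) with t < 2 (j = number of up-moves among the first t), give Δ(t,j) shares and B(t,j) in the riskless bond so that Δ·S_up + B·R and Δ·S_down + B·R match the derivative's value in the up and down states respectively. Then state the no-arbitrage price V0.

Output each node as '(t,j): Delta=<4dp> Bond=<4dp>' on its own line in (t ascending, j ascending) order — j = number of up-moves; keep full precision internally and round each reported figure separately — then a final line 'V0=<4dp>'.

The replicating-portfolio and risk-neutral prices coincide; use p* = (1.3−0.78)/(1.46−0.78) = 0.7647 for the latter.
Terminal values V(2,·): V(2,0)=154.1792, V(2,1)=81.5144, V(2,2)=0.0000
Node (1,0) S=106.8600: V=(p*·81.5144+(1−p*)·154.1792)/1.3=75.8554; Δ=(81.5144−154.1792)/(156.0156−83.3508)=-1.0000; B=V−Δ·S=182.7154
Node (1,1) S=200.0200: V=(p*·0.0000+(1−p*)·81.5144)/1.3=14.7537; Δ=(0.0000−81.5144)/(292.0292−156.0156)=-0.5993; B=V−Δ·S=134.6279
Node (0,0) S=137.0000: V=(p*·14.7537+(1−p*)·75.8554)/1.3=22.4082; Δ=(14.7537−75.8554)/(200.0200−106.8600)=-0.6559; B=V−Δ·S=112.2635
Root portfolio cost Δ·137+B reproduces V0=22.4082.

(0,0): Delta=-0.6559 Bond=112.2635
(1,0): Delta=-1.0000 Bond=182.7154
(1,1): Delta=-0.5993 Bond=134.6279
V0=22.4082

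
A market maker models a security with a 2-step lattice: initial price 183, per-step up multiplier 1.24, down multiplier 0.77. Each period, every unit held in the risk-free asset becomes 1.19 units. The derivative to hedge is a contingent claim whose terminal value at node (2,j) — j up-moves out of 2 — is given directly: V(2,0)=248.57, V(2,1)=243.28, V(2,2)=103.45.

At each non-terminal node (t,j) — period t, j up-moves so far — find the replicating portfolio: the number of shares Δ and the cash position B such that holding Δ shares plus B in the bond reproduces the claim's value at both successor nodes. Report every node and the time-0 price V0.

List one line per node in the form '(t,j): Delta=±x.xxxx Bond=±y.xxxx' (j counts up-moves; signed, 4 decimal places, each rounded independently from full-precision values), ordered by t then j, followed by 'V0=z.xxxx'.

Risk-neutral probability p* = (R−d)/(u−d) = (1.19−0.77)/(1.24−0.77) = 0.8936.
Terminal values V(2,·): V(2,0)=248.5700, V(2,1)=243.2800, V(2,2)=103.4500
(1,0): S=140.9100. Δ = (V_up−V_dn)/(S_up−S_dn) = (243.2800−248.5700)/(174.7284−108.5007) = -0.0799. V = [p*·243.2800 + (1−p*)·248.5700]/1.19 = 204.9099. B = V − Δ·S = 216.1652.
(1,1): S=226.9200. Δ = (V_up−V_dn)/(S_up−S_dn) = (103.4500−243.2800)/(281.3808−174.7284) = -1.3111. V = [p*·103.4500 + (1−p*)·243.2800]/1.19 = 99.4332. B = V − Δ·S = 396.9439.
(0,0): S=183.0000. Δ = (V_up−V_dn)/(S_up−S_dn) = (99.4332−204.9099)/(226.9200−140.9100) = -1.2263. V = [p*·99.4332 + (1−p*)·204.9099]/1.19 = 92.9867. B = V − Δ·S = 317.4051.
Self-financing check: at every node Δ·S+B equals the discounted successor values.

(0,0): Delta=-1.2263 Bond=317.4051
(1,0): Delta=-0.0799 Bond=216.1652
(1,1): Delta=-1.3111 Bond=396.9439
V0=92.9867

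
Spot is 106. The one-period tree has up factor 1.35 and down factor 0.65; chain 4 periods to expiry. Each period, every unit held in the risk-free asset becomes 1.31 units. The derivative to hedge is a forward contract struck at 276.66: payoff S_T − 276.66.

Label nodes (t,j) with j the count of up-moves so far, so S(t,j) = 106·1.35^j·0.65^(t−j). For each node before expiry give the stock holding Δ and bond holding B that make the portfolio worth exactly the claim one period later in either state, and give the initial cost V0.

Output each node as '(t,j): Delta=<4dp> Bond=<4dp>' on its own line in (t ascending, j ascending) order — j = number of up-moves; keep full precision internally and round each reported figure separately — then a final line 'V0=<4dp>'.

(0,0): Delta=1.0000 Bond=-93.9423
(1,0): Delta=1.0000 Bond=-123.0644
(1,1): Delta=1.0000 Bond=-123.0644
(2,0): Delta=1.0000 Bond=-161.2144
(2,1): Delta=1.0000 Bond=-161.2144
(2,2): Delta=1.0000 Bond=-161.2144
(3,0): Delta=1.0000 Bond=-211.1908
(3,1): Delta=1.0000 Bond=-211.1908
(3,2): Delta=1.0000 Bond=-211.1908
(3,3): Delta=1.0000 Bond=-211.1908
V0=12.0577

Since d<R<u, set p* = (R−d)/(u−d) = 0.9429; price each node as the discounted p*-expectation of its children.
Terminal payoffs: V(4,0)=-257.7383, V(4,1)=-237.3612, V(4,2)=-195.0393, V(4,3)=-107.1402, V(4,4)=75.4197
(3,0): S=29.1103. Δ = (V_up−V_dn)/(S_up−S_dn) = (-237.3612−-257.7383)/(39.2988−18.9217) = 1.0000. V = [p*·-237.3612 + (1−p*)·-257.7383]/1.31 = -182.0806. B = V − Δ·S = -211.1908.
(3,1): S=60.4598. Δ = (V_up−V_dn)/(S_up−S_dn) = (-195.0393−-237.3612)/(81.6207−39.2988) = 1.0000. V = [p*·-195.0393 + (1−p*)·-237.3612]/1.31 = -150.7311. B = V − Δ·S = -211.1908.
(3,2): S=125.5703. Δ = (V_up−V_dn)/(S_up−S_dn) = (-107.1402−-195.0393)/(169.5198−81.6207) = 1.0000. V = [p*·-107.1402 + (1−p*)·-195.0393]/1.31 = -85.6206. B = V − Δ·S = -211.1908.
(3,3): S=260.7998. Δ = (V_up−V_dn)/(S_up−S_dn) = (75.4197−-107.1402)/(352.0797−169.5198) = 1.0000. V = [p*·75.4197 + (1−p*)·-107.1402]/1.31 = 49.6089. B = V − Δ·S = -211.1908.
(2,0): S=44.7850. Δ = (V_up−V_dn)/(S_up−S_dn) = (-150.7311−-182.0806)/(60.4598−29.1103) = 1.0000. V = [p*·-150.7311 + (1−p*)·-182.0806]/1.31 = -116.4294. B = V − Δ·S = -161.2144.
(2,1): S=93.0150. Δ = (V_up−V_dn)/(S_up−S_dn) = (-85.6206−-150.7311)/(125.5703−60.4598) = 1.0000. V = [p*·-85.6206 + (1−p*)·-150.7311]/1.31 = -68.1994. B = V − Δ·S = -161.2144.
(2,2): S=193.1850. Δ = (V_up−V_dn)/(S_up−S_dn) = (49.6089−-85.6206)/(260.7998−125.5703) = 1.0000. V = [p*·49.6089 + (1−p*)·-85.6206]/1.31 = 31.9706. B = V − Δ·S = -161.2144.
(1,0): S=68.9000. Δ = (V_up−V_dn)/(S_up−S_dn) = (-68.1994−-116.4294)/(93.0150−44.7850) = 1.0000. V = [p*·-68.1994 + (1−p*)·-116.4294]/1.31 = -54.1644. B = V − Δ·S = -123.0644.
(1,1): S=143.1000. Δ = (V_up−V_dn)/(S_up−S_dn) = (31.9706−-68.1994)/(193.1850−93.0150) = 1.0000. V = [p*·31.9706 + (1−p*)·-68.1994]/1.31 = 20.0356. B = V − Δ·S = -123.0644.
(0,0): S=106.0000. Δ = (V_up−V_dn)/(S_up−S_dn) = (20.0356−-54.1644)/(143.1000−68.9000) = 1.0000. V = [p*·20.0356 + (1−p*)·-54.1644]/1.31 = 12.0577. B = V − Δ·S = -93.9423.
Root portfolio cost Δ·106+B reproduces V0=12.0577.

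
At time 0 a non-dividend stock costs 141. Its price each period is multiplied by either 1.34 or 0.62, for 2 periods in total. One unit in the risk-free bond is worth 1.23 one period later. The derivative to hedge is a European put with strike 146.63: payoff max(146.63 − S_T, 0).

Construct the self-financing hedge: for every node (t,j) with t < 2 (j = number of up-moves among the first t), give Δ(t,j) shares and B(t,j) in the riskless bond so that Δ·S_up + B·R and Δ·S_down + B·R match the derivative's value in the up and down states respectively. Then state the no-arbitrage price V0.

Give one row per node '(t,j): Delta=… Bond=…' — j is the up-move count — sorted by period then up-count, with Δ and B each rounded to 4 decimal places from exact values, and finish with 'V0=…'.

(0,0): Delta=-0.2771 Bond=45.5393
(1,0): Delta=-1.0000 Bond=119.2114
(1,1): Delta=-0.2168 Bond=44.6170
V0=6.4716

No-arbitrage ⇒ martingale measure with p* = (R−d)/(u−d) = 0.8472.
At expiry t=2: V(2,0)=92.4296, V(2,1)=29.4872, V(2,2)=0.0000
  t=1,j=0: stock 87.4200 → up 117.1428 (V=29.4872), down 54.2004 (V=92.4296). Price 31.7914; hedge Δ=-1.0000, bond B=119.2114.
  t=1,j=1: stock 188.9400 → up 253.1796 (V=0.0000), down 117.1428 (V=29.4872). Price 3.6626; hedge Δ=-0.2168, bond B=44.6170.
  t=0,j=0: stock 141.0000 → up 188.9400 (V=3.6626), down 87.4200 (V=31.7914). Price 6.4716; hedge Δ=-0.2771, bond B=45.5393.
Check: Δ(0,0)·S0 + B(0,0) = 6.4716 = V0.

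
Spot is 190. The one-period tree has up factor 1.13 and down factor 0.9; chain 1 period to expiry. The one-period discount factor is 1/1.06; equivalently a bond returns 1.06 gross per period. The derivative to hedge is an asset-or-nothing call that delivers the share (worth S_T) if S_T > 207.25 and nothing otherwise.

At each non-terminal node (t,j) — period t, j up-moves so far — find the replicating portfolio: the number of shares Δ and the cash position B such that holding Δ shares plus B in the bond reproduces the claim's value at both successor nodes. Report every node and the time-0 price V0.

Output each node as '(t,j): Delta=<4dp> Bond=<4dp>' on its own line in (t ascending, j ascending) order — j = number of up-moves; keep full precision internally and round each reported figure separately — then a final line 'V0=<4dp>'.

(0,0): Delta=4.9130 Bond=-792.5759
V0=140.9024

Under the risk-neutral measure, an up-move has probability p* = (R−d)/(u−d) = 0.6957 and values discount at R = 1.06.
At expiry t=1: V(1,0)=0.0000, V(1,1)=214.7000
Node (0,0) S=190.0000: V=(p*·214.7000+(1−p*)·0.0000)/1.06=140.9024; Δ=(214.7000−0.0000)/(214.7000−171.0000)=4.9130; B=V−Δ·S=-792.5759
Each (Δ,B) replicates both successor values, so the strategy is self-financing and V0 is arbitrage-free.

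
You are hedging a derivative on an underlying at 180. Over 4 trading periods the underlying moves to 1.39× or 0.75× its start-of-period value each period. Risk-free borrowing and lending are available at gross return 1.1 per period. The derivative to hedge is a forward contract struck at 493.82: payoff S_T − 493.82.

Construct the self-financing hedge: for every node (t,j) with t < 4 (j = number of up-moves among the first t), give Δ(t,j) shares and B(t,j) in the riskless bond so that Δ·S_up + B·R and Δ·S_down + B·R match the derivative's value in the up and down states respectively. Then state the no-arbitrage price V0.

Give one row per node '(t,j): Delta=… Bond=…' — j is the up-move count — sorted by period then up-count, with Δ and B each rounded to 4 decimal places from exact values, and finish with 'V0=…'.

No-arbitrage ⇒ martingale measure with p* = (R−d)/(u−d) = 0.5469.
At expiry t=4: V(4,0)=-436.8669, V(4,1)=-388.2669, V(4,2)=-298.1949, V(4,3)=-131.2614, V(4,4)=178.1219
(3,0): S=75.9375. Δ = (V_up−V_dn)/(S_up−S_dn) = (-388.2669−-436.8669)/(105.5531−56.9531) = 1.0000. V = [p*·-388.2669 + (1−p*)·-436.8669]/1.1 = -372.9898. B = V − Δ·S = -448.9273.
(3,1): S=140.7375. Δ = (V_up−V_dn)/(S_up−S_dn) = (-298.1949−-388.2669)/(195.6251−105.5531) = 1.0000. V = [p*·-298.1949 + (1−p*)·-388.2669]/1.1 = -308.1898. B = V − Δ·S = -448.9273.
(3,2): S=260.8335. Δ = (V_up−V_dn)/(S_up−S_dn) = (-131.2614−-298.1949)/(362.5586−195.6251) = 1.0000. V = [p*·-131.2614 + (1−p*)·-298.1949]/1.1 = -188.0938. B = V − Δ·S = -448.9273.
(3,3): S=483.4114. Δ = (V_up−V_dn)/(S_up−S_dn) = (178.1219−-131.2614)/(671.9419−362.5586) = 1.0000. V = [p*·178.1219 + (1−p*)·-131.2614]/1.1 = 34.4841. B = V − Δ·S = -448.9273.
(2,0): S=101.2500. Δ = (V_up−V_dn)/(S_up−S_dn) = (-308.1898−-372.9898)/(140.7375−75.9375) = 1.0000. V = [p*·-308.1898 + (1−p*)·-372.9898]/1.1 = -306.8657. B = V − Δ·S = -408.1157.
(2,1): S=187.6500. Δ = (V_up−V_dn)/(S_up−S_dn) = (-188.0938−-308.1898)/(260.8335−140.7375) = 1.0000. V = [p*·-188.0938 + (1−p*)·-308.1898]/1.1 = -220.4657. B = V − Δ·S = -408.1157.
(2,2): S=347.7780. Δ = (V_up−V_dn)/(S_up−S_dn) = (34.4841−-188.0938)/(483.4114−260.8335) = 1.0000. V = [p*·34.4841 + (1−p*)·-188.0938]/1.1 = -60.3377. B = V − Δ·S = -408.1157.
(1,0): S=135.0000. Δ = (V_up−V_dn)/(S_up−S_dn) = (-220.4657−-306.8657)/(187.6500−101.2500) = 1.0000. V = [p*·-220.4657 + (1−p*)·-306.8657]/1.1 = -236.0143. B = V − Δ·S = -371.0143.
(1,1): S=250.2000. Δ = (V_up−V_dn)/(S_up−S_dn) = (-60.3377−-220.4657)/(347.7780−187.6500) = 1.0000. V = [p*·-60.3377 + (1−p*)·-220.4657]/1.1 = -120.8143. B = V − Δ·S = -371.0143.
(0,0): S=180.0000. Δ = (V_up−V_dn)/(S_up−S_dn) = (-120.8143−-236.0143)/(250.2000−135.0000) = 1.0000. V = [p*·-120.8143 + (1−p*)·-236.0143]/1.1 = -157.2857. B = V − Δ·S = -337.2857.
Check: Δ(0,0)·S0 + B(0,0) = -157.2857 = V0.

(0,0): Delta=1.0000 Bond=-337.2857
(1,0): Delta=1.0000 Bond=-371.0143
(1,1): Delta=1.0000 Bond=-371.0143
(2,0): Delta=1.0000 Bond=-408.1157
(2,1): Delta=1.0000 Bond=-408.1157
(2,2): Delta=1.0000 Bond=-408.1157
(3,0): Delta=1.0000 Bond=-448.9273
(3,1): Delta=1.0000 Bond=-448.9273
(3,2): Delta=1.0000 Bond=-448.9273
(3,3): Delta=1.0000 Bond=-448.9273
V0=-157.2857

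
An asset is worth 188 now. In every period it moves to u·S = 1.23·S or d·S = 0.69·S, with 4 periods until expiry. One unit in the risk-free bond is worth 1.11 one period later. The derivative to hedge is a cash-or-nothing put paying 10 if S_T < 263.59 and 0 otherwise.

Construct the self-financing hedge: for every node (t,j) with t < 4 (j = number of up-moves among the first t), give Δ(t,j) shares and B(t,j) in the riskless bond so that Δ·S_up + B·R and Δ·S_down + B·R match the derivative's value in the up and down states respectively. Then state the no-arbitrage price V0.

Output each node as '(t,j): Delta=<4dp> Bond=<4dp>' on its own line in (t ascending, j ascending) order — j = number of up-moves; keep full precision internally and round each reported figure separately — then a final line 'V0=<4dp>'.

(0,0): Delta=-0.0339 Bond=10.5476
(1,0): Delta=0.0000 Bond=7.3119
(1,1): Delta=-0.0393 Bond=12.9639
(2,0): Delta=0.0000 Bond=8.1162
(2,1): Delta=0.0000 Bond=8.1162
(2,2): Delta=-0.0456 Bond=16.1823
(3,0): Delta=0.0000 Bond=9.0090
(3,1): Delta=0.0000 Bond=9.0090
(3,2): Delta=0.0000 Bond=9.0090
(3,3): Delta=-0.0529 Bond=20.5205
V0=4.1767

Since d<R<u, set p* = (R−d)/(u−d) = 0.7778; price each node as the discounted p*-expectation of its children.
At expiry t=4: V(4,0)=10.0000, V(4,1)=10.0000, V(4,2)=10.0000, V(4,3)=10.0000, V(4,4)=0.0000
  t=3,j=0: stock 61.7597 → up 75.9644 (V=10.0000), down 42.6142 (V=10.0000). Price 9.0090; hedge Δ=0.0000, bond B=9.0090.
  t=3,j=1: stock 110.0934 → up 135.4148 (V=10.0000), down 75.9644 (V=10.0000). Price 9.0090; hedge Δ=0.0000, bond B=9.0090.
  t=3,j=2: stock 196.2534 → up 241.3917 (V=10.0000), down 135.4148 (V=10.0000). Price 9.0090; hedge Δ=0.0000, bond B=9.0090.
  t=3,j=3: stock 349.8430 → up 430.3069 (V=0.0000), down 241.3917 (V=10.0000). Price 2.0020; hedge Δ=-0.0529, bond B=20.5205.
  t=2,j=0: stock 89.5068 → up 110.0934 (V=9.0090), down 61.7597 (V=9.0090). Price 8.1162; hedge Δ=0.0000, bond B=8.1162.
  t=2,j=1: stock 159.5556 → up 196.2534 (V=9.0090), down 110.0934 (V=9.0090). Price 8.1162; hedge Δ=0.0000, bond B=8.1162.
  t=2,j=2: stock 284.4252 → up 349.8430 (V=2.0020), down 196.2534 (V=9.0090). Price 3.2064; hedge Δ=-0.0456, bond B=16.1823.
  t=1,j=0: stock 129.7200 → up 159.5556 (V=8.1162), down 89.5068 (V=8.1162). Price 7.3119; hedge Δ=0.0000, bond B=7.3119.
  t=1,j=1: stock 231.2400 → up 284.4252 (V=3.2064), down 159.5556 (V=8.1162). Price 3.8716; hedge Δ=-0.0393, bond B=12.9639.
  t=0,j=0: stock 188.0000 → up 231.2400 (V=3.8716), down 129.7200 (V=7.3119). Price 4.1767; hedge Δ=-0.0339, bond B=10.5476.
Root portfolio cost Δ·188+B reproduces V0=4.1767.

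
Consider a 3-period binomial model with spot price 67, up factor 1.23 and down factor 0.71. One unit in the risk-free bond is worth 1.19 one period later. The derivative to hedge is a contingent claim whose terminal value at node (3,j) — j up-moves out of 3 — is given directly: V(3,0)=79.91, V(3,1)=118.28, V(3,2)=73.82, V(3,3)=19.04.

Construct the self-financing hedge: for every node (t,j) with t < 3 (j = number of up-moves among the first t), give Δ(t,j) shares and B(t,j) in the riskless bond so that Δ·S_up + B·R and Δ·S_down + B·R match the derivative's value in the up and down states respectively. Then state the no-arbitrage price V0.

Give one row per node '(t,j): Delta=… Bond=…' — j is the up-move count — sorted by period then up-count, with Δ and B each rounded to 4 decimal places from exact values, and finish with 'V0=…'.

Under the risk-neutral measure, an up-move has probability p* = (R−d)/(u−d) = 0.9231 and values discount at R = 1.19.
At expiry t=3: V(3,0)=79.9100, V(3,1)=118.2800, V(3,2)=73.8200, V(3,3)=19.0400
Node (2,0) S=33.7747: V=(p*·118.2800+(1−p*)·79.9100)/1.19=96.9147; Δ=(118.2800−79.9100)/(41.5429−23.9800)=2.1847; B=V−Δ·S=23.1262
Node (2,1) S=58.5111: V=(p*·73.8200+(1−p*)·118.2800)/1.19=64.9076; Δ=(73.8200−118.2800)/(71.9687−41.5429)=-1.4613; B=V−Δ·S=150.4076
Node (2,2) S=101.3643: V=(p*·19.0400+(1−p*)·73.8200)/1.19=19.5410; Δ=(19.0400−73.8200)/(124.6781−71.9687)=-1.0393; B=V−Δ·S=124.8872
Node (1,0) S=47.5700: V=(p*·64.9076+(1−p*)·96.9147)/1.19=56.6131; Δ=(64.9076−96.9147)/(58.5111−33.7747)=-1.2939; B=V−Δ·S=118.1653
Node (1,1) S=82.4100: V=(p*·19.5410+(1−p*)·64.9076)/1.19=19.3536; Δ=(19.5410−64.9076)/(101.3643−58.5111)=-1.0586; B=V−Δ·S=106.5969
Node (0,0) S=67.0000: V=(p*·19.3536+(1−p*)·56.6131)/1.19=18.6720; Δ=(19.3536−56.6131)/(82.4100−47.5700)=-1.0694; B=V−Δ·S=90.3250
Root portfolio cost Δ·67+B reproduces V0=18.6720.

(0,0): Delta=-1.0694 Bond=90.3250
(1,0): Delta=-1.2939 Bond=118.1653
(1,1): Delta=-1.0586 Bond=106.5969
(2,0): Delta=2.1847 Bond=23.1262
(2,1): Delta=-1.4613 Bond=150.4076
(2,2): Delta=-1.0393 Bond=124.8872
V0=18.6720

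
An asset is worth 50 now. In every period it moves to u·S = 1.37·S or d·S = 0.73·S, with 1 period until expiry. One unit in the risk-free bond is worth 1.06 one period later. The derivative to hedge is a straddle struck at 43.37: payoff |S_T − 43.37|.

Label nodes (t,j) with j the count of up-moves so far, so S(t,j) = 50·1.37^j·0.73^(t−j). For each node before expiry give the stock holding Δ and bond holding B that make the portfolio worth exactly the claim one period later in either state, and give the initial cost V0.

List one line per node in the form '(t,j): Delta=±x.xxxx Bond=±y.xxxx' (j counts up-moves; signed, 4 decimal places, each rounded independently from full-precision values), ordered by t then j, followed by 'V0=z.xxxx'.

(0,0): Delta=0.5706 Bond=-13.1677
V0=15.3635

Under the risk-neutral measure, an up-move has probability p* = (R−d)/(u−d) = 0.5156 and values discount at R = 1.06.
Terminal values V(1,·): V(1,0)=6.8700, V(1,1)=25.1300
Node (0,0) S=50.0000: V=(p*·25.1300+(1−p*)·6.8700)/1.06=15.3635; Δ=(25.1300−6.8700)/(68.5000−36.5000)=0.5706; B=V−Δ·S=-13.1677
Root portfolio cost Δ·50+B reproduces V0=15.3635.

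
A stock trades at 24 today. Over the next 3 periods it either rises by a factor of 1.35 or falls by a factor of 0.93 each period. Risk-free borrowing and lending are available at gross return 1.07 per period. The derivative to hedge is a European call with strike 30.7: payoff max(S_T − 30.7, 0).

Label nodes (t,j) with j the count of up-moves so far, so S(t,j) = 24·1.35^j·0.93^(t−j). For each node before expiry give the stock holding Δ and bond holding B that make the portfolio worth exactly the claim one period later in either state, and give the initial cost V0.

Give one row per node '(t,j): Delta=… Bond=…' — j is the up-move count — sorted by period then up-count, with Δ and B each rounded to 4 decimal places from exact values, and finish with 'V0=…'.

(0,0): Delta=0.5611 Bond=-10.8004
(1,0): Delta=0.3316 Bond=-6.4328
(1,1): Delta=0.8774 Bond=-21.8037
(2,0): Delta=0.0000 Bond=0.0000
(2,1): Delta=0.7885 Bond=-20.6491
(2,2): Delta=1.0000 Bond=-28.6916
V0=2.6671

No-arbitrage ⇒ martingale measure with p* = (R−d)/(u−d) = 0.3333.
Payoff layer (t=3): V(3,0)=0.0000, V(3,1)=0.0000, V(3,2)=9.9782, V(3,3)=28.3490
(2,0): S=20.7576. Δ = (V_up−V_dn)/(S_up−S_dn) = (0.0000−0.0000)/(28.0228−19.3046) = 0.0000. V = [p*·0.0000 + (1−p*)·0.0000]/1.07 = 0.0000. B = V − Δ·S = 0.0000.
(2,1): S=30.1320. Δ = (V_up−V_dn)/(S_up−S_dn) = (9.9782−0.0000)/(40.6782−28.0228) = 0.7885. V = [p*·9.9782 + (1−p*)·0.0000]/1.07 = 3.1085. B = V − Δ·S = -20.6491.
(2,2): S=43.7400. Δ = (V_up−V_dn)/(S_up−S_dn) = (28.3490−9.9782)/(59.0490−40.6782) = 1.0000. V = [p*·28.3490 + (1−p*)·9.9782]/1.07 = 15.0484. B = V − Δ·S = -28.6916.
(1,0): S=22.3200. Δ = (V_up−V_dn)/(S_up−S_dn) = (3.1085−0.0000)/(30.1320−20.7576) = 0.3316. V = [p*·3.1085 + (1−p*)·0.0000]/1.07 = 0.9684. B = V − Δ·S = -6.4328.
(1,1): S=32.4000. Δ = (V_up−V_dn)/(S_up−S_dn) = (15.0484−3.1085)/(43.7400−30.1320) = 0.8774. V = [p*·15.0484 + (1−p*)·3.1085]/1.07 = 6.6247. B = V − Δ·S = -21.8037.
(0,0): S=24.0000. Δ = (V_up−V_dn)/(S_up−S_dn) = (6.6247−0.9684)/(32.4000−22.3200) = 0.5611. V = [p*·6.6247 + (1−p*)·0.9684]/1.07 = 2.6671. B = V − Δ·S = -10.8004.
Self-financing check: at every node Δ·S+B equals the discounted successor values.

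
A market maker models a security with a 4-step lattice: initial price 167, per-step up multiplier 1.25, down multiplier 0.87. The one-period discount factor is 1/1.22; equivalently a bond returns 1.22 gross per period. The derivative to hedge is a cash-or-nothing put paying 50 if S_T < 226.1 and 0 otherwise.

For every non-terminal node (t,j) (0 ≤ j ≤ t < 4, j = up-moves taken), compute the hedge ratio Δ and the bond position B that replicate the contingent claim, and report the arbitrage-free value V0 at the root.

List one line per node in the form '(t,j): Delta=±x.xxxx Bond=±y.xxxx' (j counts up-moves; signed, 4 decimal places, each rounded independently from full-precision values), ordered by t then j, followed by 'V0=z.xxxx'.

Since d<R<u, set p* = (R−d)/(u−d) = 0.9211; price each node as the discounted p*-expectation of its children.
At expiry t=4: V(4,0)=50.0000, V(4,1)=50.0000, V(4,2)=50.0000, V(4,3)=0.0000, V(4,4)=0.0000
Node (3,0) S=109.9700: V=(p*·50.0000+(1−p*)·50.0000)/1.22=40.9836; Δ=(50.0000−50.0000)/(137.4625−95.6739)=0.0000; B=V−Δ·S=40.9836
Node (3,1) S=158.0029: V=(p*·50.0000+(1−p*)·50.0000)/1.22=40.9836; Δ=(50.0000−50.0000)/(197.5036−137.4625)=0.0000; B=V−Δ·S=40.9836
Node (3,2) S=227.0156: V=(p*·0.0000+(1−p*)·50.0000)/1.22=3.2355; Δ=(0.0000−50.0000)/(283.7695−197.5036)=-0.5796; B=V−Δ·S=134.8145
Node (3,3) S=326.1719: V=(p*·0.0000+(1−p*)·0.0000)/1.22=0.0000; Δ=(0.0000−0.0000)/(407.7148−283.7695)=0.0000; B=V−Δ·S=0.0000
Node (2,0) S=126.4023: V=(p*·40.9836+(1−p*)·40.9836)/1.22=33.5931; Δ=(40.9836−40.9836)/(158.0029−109.9700)=0.0000; B=V−Δ·S=33.5931
Node (2,1) S=181.6125: V=(p*·3.2355+(1−p*)·40.9836)/1.22=5.0948; Δ=(3.2355−40.9836)/(227.0156−158.0029)=-0.5470; B=V−Δ·S=104.4318
Node (2,2) S=260.9375: V=(p*·0.0000+(1−p*)·3.2355)/1.22=0.2094; Δ=(0.0000−3.2355)/(326.1719−227.0156)=-0.0326; B=V−Δ·S=8.7240
Node (1,0) S=145.2900: V=(p*·5.0948+(1−p*)·33.5931)/1.22=6.0202; Δ=(5.0948−33.5931)/(181.6125−126.4023)=-0.5162; B=V−Δ·S=81.0158
Node (1,1) S=208.7500: V=(p*·0.2094+(1−p*)·5.0948)/1.22=0.4878; Δ=(0.2094−5.0948)/(260.9375−181.6125)=-0.0616; B=V−Δ·S=13.3441
Node (0,0) S=167.0000: V=(p*·0.4878+(1−p*)·6.0202)/1.22=0.7578; Δ=(0.4878−6.0202)/(208.7500−145.2900)=-0.0872; B=V−Δ·S=15.3169
Root portfolio cost Δ·167+B reproduces V0=0.7578.

(0,0): Delta=-0.0872 Bond=15.3169
(1,0): Delta=-0.5162 Bond=81.0158
(1,1): Delta=-0.0616 Bond=13.3441
(2,0): Delta=0.0000 Bond=33.5931
(2,1): Delta=-0.5470 Bond=104.4318
(2,2): Delta=-0.0326 Bond=8.7240
(3,0): Delta=0.0000 Bond=40.9836
(3,1): Delta=0.0000 Bond=40.9836
(3,2): Delta=-0.5796 Bond=134.8145
(3,3): Delta=0.0000 Bond=0.0000
V0=0.7578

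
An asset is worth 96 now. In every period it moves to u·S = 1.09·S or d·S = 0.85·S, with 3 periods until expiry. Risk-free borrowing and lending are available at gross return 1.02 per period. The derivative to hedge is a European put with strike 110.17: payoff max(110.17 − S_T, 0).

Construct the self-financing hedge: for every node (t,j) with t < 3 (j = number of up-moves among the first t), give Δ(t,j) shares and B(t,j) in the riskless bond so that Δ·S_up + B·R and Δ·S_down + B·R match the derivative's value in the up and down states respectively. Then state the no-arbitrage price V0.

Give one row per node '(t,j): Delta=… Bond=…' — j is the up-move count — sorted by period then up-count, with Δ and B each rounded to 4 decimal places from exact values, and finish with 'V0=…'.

Since d<R<u, set p* = (R−d)/(u−d) = 0.7083; price each node as the discounted p*-expectation of its children.
Terminal payoffs: V(3,0)=51.2140, V(3,1)=34.5676, V(3,2)=13.2210, V(3,3)=0.0000
Node (2,0) S=69.3600: V=(p*·34.5676+(1−p*)·51.2140)/1.02=38.6498; Δ=(34.5676−51.2140)/(75.6024−58.9560)=-1.0000; B=V−Δ·S=108.0098
Node (2,1) S=88.9440: V=(p*·13.2210+(1−p*)·34.5676)/1.02=19.0658; Δ=(13.2210−34.5676)/(96.9490−75.6024)=-1.0000; B=V−Δ·S=108.0098
Node (2,2) S=114.0576: V=(p*·0.0000+(1−p*)·13.2210)/1.02=3.7805; Δ=(0.0000−13.2210)/(124.3228−96.9490)=-0.4830; B=V−Δ·S=58.8682
Node (1,0) S=81.6000: V=(p*·19.0658+(1−p*)·38.6498)/1.02=24.2920; Δ=(19.0658−38.6498)/(88.9440−69.3600)=-1.0000; B=V−Δ·S=105.8920
Node (1,1) S=104.6400: V=(p*·3.7805+(1−p*)·19.0658)/1.02=8.0772; Δ=(3.7805−19.0658)/(114.0576−88.9440)=-0.6086; B=V−Δ·S=71.7658
Node (0,0) S=96.0000: V=(p*·8.0772+(1−p*)·24.2920)/1.02=12.5554; Δ=(8.0772−24.2920)/(104.6400−81.6000)=-0.7038; B=V−Δ·S=80.1170
Self-financing check: at every node Δ·S+B equals the discounted successor values.

(0,0): Delta=-0.7038 Bond=80.1170
(1,0): Delta=-1.0000 Bond=105.8920
(1,1): Delta=-0.6086 Bond=71.7658
(2,0): Delta=-1.0000 Bond=108.0098
(2,1): Delta=-1.0000 Bond=108.0098
(2,2): Delta=-0.4830 Bond=58.8682
V0=12.5554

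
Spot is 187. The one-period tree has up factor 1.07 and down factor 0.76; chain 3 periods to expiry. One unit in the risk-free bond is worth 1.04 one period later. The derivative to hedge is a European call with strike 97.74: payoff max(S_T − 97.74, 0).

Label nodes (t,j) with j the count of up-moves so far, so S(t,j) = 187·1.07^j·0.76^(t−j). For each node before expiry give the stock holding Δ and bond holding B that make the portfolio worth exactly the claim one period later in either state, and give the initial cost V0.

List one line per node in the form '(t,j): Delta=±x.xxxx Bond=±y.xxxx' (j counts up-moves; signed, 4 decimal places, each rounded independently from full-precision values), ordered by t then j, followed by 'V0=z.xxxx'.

(0,0): Delta=0.9977 Bond=-86.4407
(1,0): Delta=0.9669 Bond=-85.5325
(1,1): Delta=1.0000 Bond=-90.3661
(2,0): Delta=0.5326 Bond=-42.0357
(2,1): Delta=1.0000 Bond=-93.9808
(2,2): Delta=1.0000 Bond=-93.9808
V0=100.1221

No-arbitrage ⇒ martingale measure with p* = (R−d)/(u−d) = 0.9032.
At expiry t=3: V(3,0)=0.0000, V(3,1)=17.8320, V(3,2)=64.9732, V(3,3)=131.3430
Node (2,0) S=108.0112: V=(p*·17.8320+(1−p*)·0.0000)/1.04=15.4868; Δ=(17.8320−0.0000)/(115.5720−82.0885)=0.5326; B=V−Δ·S=-42.0357
Node (2,1) S=152.0684: V=(p*·64.9732+(1−p*)·17.8320)/1.04=58.0876; Δ=(64.9732−17.8320)/(162.7132−115.5720)=1.0000; B=V−Δ·S=-93.9808
Node (2,2) S=214.0963: V=(p*·131.3430+(1−p*)·64.9732)/1.04=120.1155; Δ=(131.3430−64.9732)/(229.0830−162.7132)=1.0000; B=V−Δ·S=-93.9808
Node (1,0) S=142.1200: V=(p*·58.0876+(1−p*)·15.4868)/1.04=51.8894; Δ=(58.0876−15.4868)/(152.0684−108.0112)=0.9669; B=V−Δ·S=-85.5325
Node (1,1) S=200.0900: V=(p*·120.1155+(1−p*)·58.0876)/1.04=109.7239; Δ=(120.1155−58.0876)/(214.0963−152.0684)=1.0000; B=V−Δ·S=-90.3661
Node (0,0) S=187.0000: V=(p*·109.7239+(1−p*)·51.8894)/1.04=100.1221; Δ=(109.7239−51.8894)/(200.0900−142.1200)=0.9977; B=V−Δ·S=-86.4407
Self-financing check: at every node Δ·S+B equals the discounted successor values.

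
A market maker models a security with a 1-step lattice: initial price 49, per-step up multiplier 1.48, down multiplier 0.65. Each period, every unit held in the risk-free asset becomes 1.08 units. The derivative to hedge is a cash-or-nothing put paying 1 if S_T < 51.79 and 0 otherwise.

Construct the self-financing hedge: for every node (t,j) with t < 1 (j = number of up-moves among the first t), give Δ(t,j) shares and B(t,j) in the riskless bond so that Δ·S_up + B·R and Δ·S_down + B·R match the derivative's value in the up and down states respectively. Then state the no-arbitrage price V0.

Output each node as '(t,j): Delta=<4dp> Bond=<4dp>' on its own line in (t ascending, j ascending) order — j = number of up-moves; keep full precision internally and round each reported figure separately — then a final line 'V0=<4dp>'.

Since d<R<u, set p* = (R−d)/(u−d) = 0.5181; price each node as the discounted p*-expectation of its children.
Terminal values V(1,·): V(1,0)=1.0000, V(1,1)=0.0000
(0,0): S=49.0000. Δ = (V_up−V_dn)/(S_up−S_dn) = (0.0000−1.0000)/(72.5200−31.8500) = -0.0246. V = [p*·0.0000 + (1−p*)·1.0000]/1.08 = 0.4462. B = V − Δ·S = 1.6510.
Root portfolio cost Δ·49+B reproduces V0=0.4462.

(0,0): Delta=-0.0246 Bond=1.6510
V0=0.4462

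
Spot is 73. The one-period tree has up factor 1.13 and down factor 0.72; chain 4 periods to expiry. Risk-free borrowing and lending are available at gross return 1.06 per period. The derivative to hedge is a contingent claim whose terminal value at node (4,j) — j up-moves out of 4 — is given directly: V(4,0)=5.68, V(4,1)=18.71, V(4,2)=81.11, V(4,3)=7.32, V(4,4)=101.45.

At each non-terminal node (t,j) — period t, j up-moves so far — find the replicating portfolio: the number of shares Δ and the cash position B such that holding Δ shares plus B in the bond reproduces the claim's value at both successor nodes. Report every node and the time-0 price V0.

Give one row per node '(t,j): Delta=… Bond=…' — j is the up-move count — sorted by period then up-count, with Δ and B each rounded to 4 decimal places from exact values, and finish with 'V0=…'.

Since d<R<u, set p* = (R−d)/(u−d) = 0.8293; price each node as the discounted p*-expectation of its children.
Terminal values V(4,·): V(4,0)=5.6800, V(4,1)=18.7100, V(4,2)=81.1100, V(4,3)=7.3200, V(4,4)=101.4500
(3,0): S=27.2471. Δ = (V_up−V_dn)/(S_up−S_dn) = (18.7100−5.6800)/(30.7892−19.6179) = 1.1664. V = [p*·18.7100 + (1−p*)·5.6800]/1.06 = 15.5522. B = V − Δ·S = -16.2283.
(3,1): S=42.7628. Δ = (V_up−V_dn)/(S_up−S_dn) = (81.1100−18.7100)/(48.3220−30.7892) = 3.5591. V = [p*·81.1100 + (1−p*)·18.7100]/1.06 = 66.4682. B = V − Δ·S = -85.7269.
(3,2): S=67.1139. Δ = (V_up−V_dn)/(S_up−S_dn) = (7.3200−81.1100)/(75.8387−48.3220) = -2.6816. V = [p*·7.3200 + (1−p*)·81.1100]/1.06 = 18.7908. B = V − Δ·S = 198.7665.
(3,3): S=105.3315. Δ = (V_up−V_dn)/(S_up−S_dn) = (101.4500−7.3200)/(119.0246−75.8387) = 2.1796. V = [p*·101.4500 + (1−p*)·7.3200]/1.06 = 80.5462. B = V − Δ·S = -149.0391.
(2,0): S=37.8432. Δ = (V_up−V_dn)/(S_up−S_dn) = (66.4682−15.5522)/(42.7628−27.2471) = 3.2816. V = [p*·66.4682 + (1−p*)·15.5522]/1.06 = 54.5050. B = V − Δ·S = -69.6804.
(2,1): S=59.3928. Δ = (V_up−V_dn)/(S_up−S_dn) = (18.7908−66.4682)/(67.1139−42.7628) = -1.9579. V = [p*·18.7908 + (1−p*)·66.4682]/1.06 = 25.4065. B = V − Δ·S = 141.6928.
(2,2): S=93.2137. Δ = (V_up−V_dn)/(S_up−S_dn) = (80.5462−18.7908)/(105.3315−67.1139) = 1.6159. V = [p*·80.5462 + (1−p*)·18.7908]/1.06 = 66.0402. B = V − Δ·S = -84.5827.
(1,0): S=52.5600. Δ = (V_up−V_dn)/(S_up−S_dn) = (25.4065−54.5050)/(59.3928−37.8432) = -1.3503. V = [p*·25.4065 + (1−p*)·54.5050]/1.06 = 28.6552. B = V − Δ·S = 99.6271.
(1,1): S=82.4900. Δ = (V_up−V_dn)/(S_up−S_dn) = (66.0402−25.4065)/(93.2137−59.3928) = 1.2014. V = [p*·66.0402 + (1−p*)·25.4065]/1.06 = 55.7573. B = V − Δ·S = -43.3493.
(0,0): S=73.0000. Δ = (V_up−V_dn)/(S_up−S_dn) = (55.7573−28.6552)/(82.4900−52.5600) = 0.9055. V = [p*·55.7573 + (1−p*)·28.6552]/1.06 = 48.2360. B = V − Δ·S = -17.8667.
Self-financing check: at every node Δ·S+B equals the discounted successor values.

(0,0): Delta=0.9055 Bond=-17.8667
(1,0): Delta=-1.3503 Bond=99.6271
(1,1): Delta=1.2014 Bond=-43.3493
(2,0): Delta=3.2816 Bond=-69.6804
(2,1): Delta=-1.9579 Bond=141.6928
(2,2): Delta=1.6159 Bond=-84.5827
(3,0): Delta=1.1664 Bond=-16.2283
(3,1): Delta=3.5591 Bond=-85.7269
(3,2): Delta=-2.6816 Bond=198.7665
(3,3): Delta=2.1796 Bond=-149.0391
V0=48.2360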